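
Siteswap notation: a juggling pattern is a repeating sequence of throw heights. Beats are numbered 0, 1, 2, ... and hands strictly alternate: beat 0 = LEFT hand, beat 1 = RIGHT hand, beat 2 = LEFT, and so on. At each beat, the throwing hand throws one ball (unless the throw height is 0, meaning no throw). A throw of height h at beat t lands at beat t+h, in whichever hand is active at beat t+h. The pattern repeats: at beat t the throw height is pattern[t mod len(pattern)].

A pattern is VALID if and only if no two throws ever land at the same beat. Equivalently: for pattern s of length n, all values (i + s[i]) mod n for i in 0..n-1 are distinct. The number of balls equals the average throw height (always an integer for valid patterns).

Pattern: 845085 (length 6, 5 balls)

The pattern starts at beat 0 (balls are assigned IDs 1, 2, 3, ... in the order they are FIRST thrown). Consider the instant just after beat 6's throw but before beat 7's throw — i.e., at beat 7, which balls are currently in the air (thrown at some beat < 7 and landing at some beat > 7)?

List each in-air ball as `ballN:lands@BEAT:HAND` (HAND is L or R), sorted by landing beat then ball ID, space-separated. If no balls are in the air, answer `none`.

Beat 0 (L): throw ball1 h=8 -> lands@8:L; in-air after throw: [b1@8:L]
Beat 1 (R): throw ball2 h=4 -> lands@5:R; in-air after throw: [b2@5:R b1@8:L]
Beat 2 (L): throw ball3 h=5 -> lands@7:R; in-air after throw: [b2@5:R b3@7:R b1@8:L]
Beat 4 (L): throw ball4 h=8 -> lands@12:L; in-air after throw: [b2@5:R b3@7:R b1@8:L b4@12:L]
Beat 5 (R): throw ball2 h=5 -> lands@10:L; in-air after throw: [b3@7:R b1@8:L b2@10:L b4@12:L]
Beat 6 (L): throw ball5 h=8 -> lands@14:L; in-air after throw: [b3@7:R b1@8:L b2@10:L b4@12:L b5@14:L]
Beat 7 (R): throw ball3 h=4 -> lands@11:R; in-air after throw: [b1@8:L b2@10:L b3@11:R b4@12:L b5@14:L]

Answer: ball1:lands@8:L ball2:lands@10:L ball4:lands@12:L ball5:lands@14:L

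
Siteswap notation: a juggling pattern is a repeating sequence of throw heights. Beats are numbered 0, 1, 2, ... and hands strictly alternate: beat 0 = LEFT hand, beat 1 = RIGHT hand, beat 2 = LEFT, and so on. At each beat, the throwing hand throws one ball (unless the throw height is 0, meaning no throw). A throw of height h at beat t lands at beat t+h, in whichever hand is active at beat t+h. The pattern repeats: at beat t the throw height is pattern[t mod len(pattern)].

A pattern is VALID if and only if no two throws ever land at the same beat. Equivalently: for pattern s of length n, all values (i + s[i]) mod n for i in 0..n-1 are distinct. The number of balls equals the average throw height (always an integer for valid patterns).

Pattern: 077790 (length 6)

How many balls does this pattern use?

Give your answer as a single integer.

Pattern = [0, 7, 7, 7, 9, 0], length n = 6
  position 0: throw height = 0, running sum = 0
  position 1: throw height = 7, running sum = 7
  position 2: throw height = 7, running sum = 14
  position 3: throw height = 7, running sum = 21
  position 4: throw height = 9, running sum = 30
  position 5: throw height = 0, running sum = 30
Total sum = 30; balls = sum / n = 30 / 6 = 5

Answer: 5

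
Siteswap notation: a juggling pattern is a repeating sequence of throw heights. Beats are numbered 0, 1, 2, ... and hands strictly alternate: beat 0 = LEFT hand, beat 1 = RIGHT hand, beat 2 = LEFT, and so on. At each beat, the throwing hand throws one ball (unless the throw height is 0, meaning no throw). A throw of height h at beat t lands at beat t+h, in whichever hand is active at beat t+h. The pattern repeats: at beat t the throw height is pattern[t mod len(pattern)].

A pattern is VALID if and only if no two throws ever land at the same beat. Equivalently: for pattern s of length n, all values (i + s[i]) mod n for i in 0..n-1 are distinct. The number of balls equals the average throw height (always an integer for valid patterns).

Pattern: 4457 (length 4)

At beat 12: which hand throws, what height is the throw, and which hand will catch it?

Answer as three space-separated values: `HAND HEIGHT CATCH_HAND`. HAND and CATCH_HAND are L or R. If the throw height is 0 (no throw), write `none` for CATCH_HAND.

Answer: L 4 L

Derivation:
Beat 12: 12 mod 2 = 0, so hand = L
Throw height = pattern[12 mod 4] = pattern[0] = 4
Lands at beat 12+4=16, 16 mod 2 = 0, so catch hand = L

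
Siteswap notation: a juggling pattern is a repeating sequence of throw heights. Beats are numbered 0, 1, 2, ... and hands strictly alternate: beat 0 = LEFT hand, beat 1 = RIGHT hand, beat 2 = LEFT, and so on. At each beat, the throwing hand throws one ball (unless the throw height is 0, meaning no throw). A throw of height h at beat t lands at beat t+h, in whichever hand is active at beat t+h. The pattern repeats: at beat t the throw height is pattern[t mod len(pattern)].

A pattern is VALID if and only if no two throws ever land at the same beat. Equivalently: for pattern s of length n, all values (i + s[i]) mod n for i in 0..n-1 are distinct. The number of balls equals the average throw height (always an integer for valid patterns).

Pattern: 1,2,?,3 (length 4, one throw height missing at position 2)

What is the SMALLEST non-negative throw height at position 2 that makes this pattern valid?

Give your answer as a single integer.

Answer: 2

Derivation:
i=0: (0 + 1) mod 4 = 1
i=1: (1 + 2) mod 4 = 3
i=2: s[i]=? (unknown)
i=3: (3 + 3) mod 4 = 2
Known residues: [1, 2, 3]; need a permutation of 0..3, so missing residue r = 0
Need (2 + s) mod 4 = 0; smallest s = (0 - 2) mod 4 = 2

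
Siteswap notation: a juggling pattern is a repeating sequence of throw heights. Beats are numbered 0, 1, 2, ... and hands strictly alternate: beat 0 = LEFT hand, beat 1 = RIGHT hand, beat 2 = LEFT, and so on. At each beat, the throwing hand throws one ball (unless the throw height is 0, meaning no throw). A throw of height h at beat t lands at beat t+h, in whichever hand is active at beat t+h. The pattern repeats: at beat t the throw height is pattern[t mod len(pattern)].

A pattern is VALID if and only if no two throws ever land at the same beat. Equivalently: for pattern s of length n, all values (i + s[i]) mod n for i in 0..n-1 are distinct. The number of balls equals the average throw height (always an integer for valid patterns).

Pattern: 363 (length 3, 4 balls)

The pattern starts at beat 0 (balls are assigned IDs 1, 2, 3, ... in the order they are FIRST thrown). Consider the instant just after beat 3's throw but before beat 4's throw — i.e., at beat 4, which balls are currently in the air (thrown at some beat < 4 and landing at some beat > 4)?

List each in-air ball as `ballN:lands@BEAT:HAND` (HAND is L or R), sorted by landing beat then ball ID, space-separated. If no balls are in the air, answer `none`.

Answer: ball3:lands@5:R ball1:lands@6:L ball2:lands@7:R

Derivation:
Beat 0 (L): throw ball1 h=3 -> lands@3:R; in-air after throw: [b1@3:R]
Beat 1 (R): throw ball2 h=6 -> lands@7:R; in-air after throw: [b1@3:R b2@7:R]
Beat 2 (L): throw ball3 h=3 -> lands@5:R; in-air after throw: [b1@3:R b3@5:R b2@7:R]
Beat 3 (R): throw ball1 h=3 -> lands@6:L; in-air after throw: [b3@5:R b1@6:L b2@7:R]
Beat 4 (L): throw ball4 h=6 -> lands@10:L; in-air after throw: [b3@5:R b1@6:L b2@7:R b4@10:L]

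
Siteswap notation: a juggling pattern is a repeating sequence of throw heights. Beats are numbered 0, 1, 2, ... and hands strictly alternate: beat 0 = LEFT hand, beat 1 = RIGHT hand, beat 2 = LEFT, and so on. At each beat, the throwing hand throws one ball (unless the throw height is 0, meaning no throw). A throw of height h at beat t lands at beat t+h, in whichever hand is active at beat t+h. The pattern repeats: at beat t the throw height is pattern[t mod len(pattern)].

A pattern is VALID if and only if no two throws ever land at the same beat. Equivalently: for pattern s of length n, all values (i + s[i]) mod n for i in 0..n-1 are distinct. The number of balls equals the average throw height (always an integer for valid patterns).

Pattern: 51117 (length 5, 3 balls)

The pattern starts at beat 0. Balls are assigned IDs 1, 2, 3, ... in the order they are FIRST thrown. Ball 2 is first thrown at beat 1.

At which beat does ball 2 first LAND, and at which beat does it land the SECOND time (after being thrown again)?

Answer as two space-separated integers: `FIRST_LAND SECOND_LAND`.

Beat 0 (L): throw ball1 h=5 -> lands@5:R; in-air after throw: [b1@5:R]
Beat 1 (R): throw ball2 h=1 -> lands@2:L; in-air after throw: [b2@2:L b1@5:R]
Beat 2 (L): throw ball2 h=1 -> lands@3:R; in-air after throw: [b2@3:R b1@5:R]
Beat 3 (R): throw ball2 h=1 -> lands@4:L; in-air after throw: [b2@4:L b1@5:R]
Ball 2: thrown@1 h=1 -> first land @2; rethrown@2 h=1 -> second land @3

Answer: 2 3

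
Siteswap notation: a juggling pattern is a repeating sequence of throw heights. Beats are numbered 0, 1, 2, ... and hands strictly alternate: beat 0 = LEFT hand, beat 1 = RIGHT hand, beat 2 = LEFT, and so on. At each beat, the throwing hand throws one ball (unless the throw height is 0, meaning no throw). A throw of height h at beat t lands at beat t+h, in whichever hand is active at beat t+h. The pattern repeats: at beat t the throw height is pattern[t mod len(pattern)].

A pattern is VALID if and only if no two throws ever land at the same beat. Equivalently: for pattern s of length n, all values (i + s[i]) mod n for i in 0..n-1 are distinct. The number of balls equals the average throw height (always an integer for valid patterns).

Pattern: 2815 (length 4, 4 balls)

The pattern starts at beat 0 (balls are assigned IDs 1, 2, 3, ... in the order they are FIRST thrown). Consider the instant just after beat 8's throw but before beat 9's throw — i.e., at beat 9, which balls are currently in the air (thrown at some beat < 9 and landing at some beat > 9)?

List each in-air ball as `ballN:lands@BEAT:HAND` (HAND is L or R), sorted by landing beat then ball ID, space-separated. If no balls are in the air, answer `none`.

Beat 0 (L): throw ball1 h=2 -> lands@2:L; in-air after throw: [b1@2:L]
Beat 1 (R): throw ball2 h=8 -> lands@9:R; in-air after throw: [b1@2:L b2@9:R]
Beat 2 (L): throw ball1 h=1 -> lands@3:R; in-air after throw: [b1@3:R b2@9:R]
Beat 3 (R): throw ball1 h=5 -> lands@8:L; in-air after throw: [b1@8:L b2@9:R]
Beat 4 (L): throw ball3 h=2 -> lands@6:L; in-air after throw: [b3@6:L b1@8:L b2@9:R]
Beat 5 (R): throw ball4 h=8 -> lands@13:R; in-air after throw: [b3@6:L b1@8:L b2@9:R b4@13:R]
Beat 6 (L): throw ball3 h=1 -> lands@7:R; in-air after throw: [b3@7:R b1@8:L b2@9:R b4@13:R]
Beat 7 (R): throw ball3 h=5 -> lands@12:L; in-air after throw: [b1@8:L b2@9:R b3@12:L b4@13:R]
Beat 8 (L): throw ball1 h=2 -> lands@10:L; in-air after throw: [b2@9:R b1@10:L b3@12:L b4@13:R]
Beat 9 (R): throw ball2 h=8 -> lands@17:R; in-air after throw: [b1@10:L b3@12:L b4@13:R b2@17:R]

Answer: ball1:lands@10:L ball3:lands@12:L ball4:lands@13:R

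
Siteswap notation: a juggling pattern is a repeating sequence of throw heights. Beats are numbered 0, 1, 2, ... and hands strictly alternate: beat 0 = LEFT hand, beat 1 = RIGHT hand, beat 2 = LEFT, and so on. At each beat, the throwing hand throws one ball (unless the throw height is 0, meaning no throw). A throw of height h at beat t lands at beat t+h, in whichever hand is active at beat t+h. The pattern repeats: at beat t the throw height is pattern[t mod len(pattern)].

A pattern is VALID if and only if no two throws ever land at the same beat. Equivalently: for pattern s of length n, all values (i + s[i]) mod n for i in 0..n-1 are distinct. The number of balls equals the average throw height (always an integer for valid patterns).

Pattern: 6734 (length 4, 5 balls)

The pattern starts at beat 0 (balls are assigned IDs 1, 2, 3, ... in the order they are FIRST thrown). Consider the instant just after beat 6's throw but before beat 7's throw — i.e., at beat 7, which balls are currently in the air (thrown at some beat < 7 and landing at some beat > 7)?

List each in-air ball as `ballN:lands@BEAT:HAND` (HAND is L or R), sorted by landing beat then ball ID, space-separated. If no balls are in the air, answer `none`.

Beat 0 (L): throw ball1 h=6 -> lands@6:L; in-air after throw: [b1@6:L]
Beat 1 (R): throw ball2 h=7 -> lands@8:L; in-air after throw: [b1@6:L b2@8:L]
Beat 2 (L): throw ball3 h=3 -> lands@5:R; in-air after throw: [b3@5:R b1@6:L b2@8:L]
Beat 3 (R): throw ball4 h=4 -> lands@7:R; in-air after throw: [b3@5:R b1@6:L b4@7:R b2@8:L]
Beat 4 (L): throw ball5 h=6 -> lands@10:L; in-air after throw: [b3@5:R b1@6:L b4@7:R b2@8:L b5@10:L]
Beat 5 (R): throw ball3 h=7 -> lands@12:L; in-air after throw: [b1@6:L b4@7:R b2@8:L b5@10:L b3@12:L]
Beat 6 (L): throw ball1 h=3 -> lands@9:R; in-air after throw: [b4@7:R b2@8:L b1@9:R b5@10:L b3@12:L]
Beat 7 (R): throw ball4 h=4 -> lands@11:R; in-air after throw: [b2@8:L b1@9:R b5@10:L b4@11:R b3@12:L]

Answer: ball2:lands@8:L ball1:lands@9:R ball5:lands@10:L ball3:lands@12:L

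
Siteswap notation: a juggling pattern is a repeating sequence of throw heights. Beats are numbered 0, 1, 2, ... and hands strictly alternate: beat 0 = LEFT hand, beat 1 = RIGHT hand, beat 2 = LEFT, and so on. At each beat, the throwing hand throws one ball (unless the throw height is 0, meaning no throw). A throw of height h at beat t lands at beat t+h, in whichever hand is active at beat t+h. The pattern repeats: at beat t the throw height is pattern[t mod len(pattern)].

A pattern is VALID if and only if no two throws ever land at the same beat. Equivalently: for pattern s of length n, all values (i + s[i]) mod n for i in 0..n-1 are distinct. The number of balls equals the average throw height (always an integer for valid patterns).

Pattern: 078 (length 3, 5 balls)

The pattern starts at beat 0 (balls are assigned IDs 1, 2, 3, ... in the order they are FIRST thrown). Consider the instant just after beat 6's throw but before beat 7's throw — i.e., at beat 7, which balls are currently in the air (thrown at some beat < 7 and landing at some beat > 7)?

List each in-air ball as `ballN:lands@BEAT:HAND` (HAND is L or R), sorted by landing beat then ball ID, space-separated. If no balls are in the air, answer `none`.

Answer: ball1:lands@8:L ball2:lands@10:L ball3:lands@11:R ball4:lands@13:R

Derivation:
Beat 1 (R): throw ball1 h=7 -> lands@8:L; in-air after throw: [b1@8:L]
Beat 2 (L): throw ball2 h=8 -> lands@10:L; in-air after throw: [b1@8:L b2@10:L]
Beat 4 (L): throw ball3 h=7 -> lands@11:R; in-air after throw: [b1@8:L b2@10:L b3@11:R]
Beat 5 (R): throw ball4 h=8 -> lands@13:R; in-air after throw: [b1@8:L b2@10:L b3@11:R b4@13:R]
Beat 7 (R): throw ball5 h=7 -> lands@14:L; in-air after throw: [b1@8:L b2@10:L b3@11:R b4@13:R b5@14:L]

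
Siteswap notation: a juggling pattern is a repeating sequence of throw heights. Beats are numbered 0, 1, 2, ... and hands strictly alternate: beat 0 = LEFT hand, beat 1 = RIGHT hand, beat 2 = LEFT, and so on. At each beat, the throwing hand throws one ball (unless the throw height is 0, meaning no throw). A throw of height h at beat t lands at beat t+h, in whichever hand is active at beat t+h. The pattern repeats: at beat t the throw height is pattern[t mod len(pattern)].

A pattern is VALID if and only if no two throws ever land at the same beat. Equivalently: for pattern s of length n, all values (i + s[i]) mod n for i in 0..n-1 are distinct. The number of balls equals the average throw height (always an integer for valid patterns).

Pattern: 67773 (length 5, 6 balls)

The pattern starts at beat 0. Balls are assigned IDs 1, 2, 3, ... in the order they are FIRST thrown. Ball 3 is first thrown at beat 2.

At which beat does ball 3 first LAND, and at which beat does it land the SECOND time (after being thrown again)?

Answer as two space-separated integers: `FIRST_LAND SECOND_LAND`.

Beat 0 (L): throw ball1 h=6 -> lands@6:L; in-air after throw: [b1@6:L]
Beat 1 (R): throw ball2 h=7 -> lands@8:L; in-air after throw: [b1@6:L b2@8:L]
Beat 2 (L): throw ball3 h=7 -> lands@9:R; in-air after throw: [b1@6:L b2@8:L b3@9:R]
Beat 3 (R): throw ball4 h=7 -> lands@10:L; in-air after throw: [b1@6:L b2@8:L b3@9:R b4@10:L]
Beat 4 (L): throw ball5 h=3 -> lands@7:R; in-air after throw: [b1@6:L b5@7:R b2@8:L b3@9:R b4@10:L]
Beat 5 (R): throw ball6 h=6 -> lands@11:R; in-air after throw: [b1@6:L b5@7:R b2@8:L b3@9:R b4@10:L b6@11:R]
Beat 6 (L): throw ball1 h=7 -> lands@13:R; in-air after throw: [b5@7:R b2@8:L b3@9:R b4@10:L b6@11:R b1@13:R]
Beat 7 (R): throw ball5 h=7 -> lands@14:L; in-air after throw: [b2@8:L b3@9:R b4@10:L b6@11:R b1@13:R b5@14:L]
Beat 8 (L): throw ball2 h=7 -> lands@15:R; in-air after throw: [b3@9:R b4@10:L b6@11:R b1@13:R b5@14:L b2@15:R]
Beat 9 (R): throw ball3 h=3 -> lands@12:L; in-air after throw: [b4@10:L b6@11:R b3@12:L b1@13:R b5@14:L b2@15:R]
Beat 10 (L): throw ball4 h=6 -> lands@16:L; in-air after throw: [b6@11:R b3@12:L b1@13:R b5@14:L b2@15:R b4@16:L]
Beat 11 (R): throw ball6 h=7 -> lands@18:L; in-air after throw: [b3@12:L b1@13:R b5@14:L b2@15:R b4@16:L b6@18:L]
Beat 12 (L): throw ball3 h=7 -> lands@19:R; in-air after throw: [b1@13:R b5@14:L b2@15:R b4@16:L b6@18:L b3@19:R]
Ball 3: thrown@2 h=7 -> first land @9; rethrown@9 h=3 -> second land @12

Answer: 9 12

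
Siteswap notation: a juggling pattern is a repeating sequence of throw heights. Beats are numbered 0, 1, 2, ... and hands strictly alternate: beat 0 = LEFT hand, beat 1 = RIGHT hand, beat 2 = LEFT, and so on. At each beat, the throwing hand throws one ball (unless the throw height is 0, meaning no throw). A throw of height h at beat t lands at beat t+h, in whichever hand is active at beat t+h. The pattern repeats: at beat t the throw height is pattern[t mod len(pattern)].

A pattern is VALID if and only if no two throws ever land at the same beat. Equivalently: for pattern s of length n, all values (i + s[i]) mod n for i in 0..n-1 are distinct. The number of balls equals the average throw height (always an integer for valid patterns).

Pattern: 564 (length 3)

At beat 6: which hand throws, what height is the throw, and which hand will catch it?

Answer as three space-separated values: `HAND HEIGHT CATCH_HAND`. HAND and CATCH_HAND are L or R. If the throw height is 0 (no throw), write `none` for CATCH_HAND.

Beat 6: 6 mod 2 = 0, so hand = L
Throw height = pattern[6 mod 3] = pattern[0] = 5
Lands at beat 6+5=11, 11 mod 2 = 1, so catch hand = R

Answer: L 5 R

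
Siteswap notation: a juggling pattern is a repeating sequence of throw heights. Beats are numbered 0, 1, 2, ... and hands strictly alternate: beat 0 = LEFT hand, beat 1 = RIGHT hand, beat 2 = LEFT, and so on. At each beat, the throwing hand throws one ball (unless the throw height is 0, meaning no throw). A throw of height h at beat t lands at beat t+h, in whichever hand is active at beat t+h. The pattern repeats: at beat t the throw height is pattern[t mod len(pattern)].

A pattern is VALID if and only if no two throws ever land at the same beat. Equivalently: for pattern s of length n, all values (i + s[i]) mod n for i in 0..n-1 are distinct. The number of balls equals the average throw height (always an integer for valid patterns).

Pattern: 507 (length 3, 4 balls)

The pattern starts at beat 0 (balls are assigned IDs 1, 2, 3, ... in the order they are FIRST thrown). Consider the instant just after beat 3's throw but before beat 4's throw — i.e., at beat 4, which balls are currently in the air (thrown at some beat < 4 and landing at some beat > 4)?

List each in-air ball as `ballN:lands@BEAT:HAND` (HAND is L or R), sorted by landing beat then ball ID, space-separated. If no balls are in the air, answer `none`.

Answer: ball1:lands@5:R ball3:lands@8:L ball2:lands@9:R

Derivation:
Beat 0 (L): throw ball1 h=5 -> lands@5:R; in-air after throw: [b1@5:R]
Beat 2 (L): throw ball2 h=7 -> lands@9:R; in-air after throw: [b1@5:R b2@9:R]
Beat 3 (R): throw ball3 h=5 -> lands@8:L; in-air after throw: [b1@5:R b3@8:L b2@9:R]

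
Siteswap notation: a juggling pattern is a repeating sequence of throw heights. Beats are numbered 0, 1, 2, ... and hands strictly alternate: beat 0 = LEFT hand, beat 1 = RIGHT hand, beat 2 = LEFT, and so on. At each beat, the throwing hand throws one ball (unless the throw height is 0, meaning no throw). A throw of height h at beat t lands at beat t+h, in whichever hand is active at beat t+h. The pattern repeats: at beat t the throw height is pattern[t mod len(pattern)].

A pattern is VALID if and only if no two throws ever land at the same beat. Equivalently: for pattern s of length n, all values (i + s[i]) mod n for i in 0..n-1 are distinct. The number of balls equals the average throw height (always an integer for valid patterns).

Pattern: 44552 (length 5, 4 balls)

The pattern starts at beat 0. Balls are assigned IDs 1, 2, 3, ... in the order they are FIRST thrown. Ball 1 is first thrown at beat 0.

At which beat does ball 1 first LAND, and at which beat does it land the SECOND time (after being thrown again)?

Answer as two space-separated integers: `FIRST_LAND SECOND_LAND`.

Answer: 4 6

Derivation:
Beat 0 (L): throw ball1 h=4 -> lands@4:L; in-air after throw: [b1@4:L]
Beat 1 (R): throw ball2 h=4 -> lands@5:R; in-air after throw: [b1@4:L b2@5:R]
Beat 2 (L): throw ball3 h=5 -> lands@7:R; in-air after throw: [b1@4:L b2@5:R b3@7:R]
Beat 3 (R): throw ball4 h=5 -> lands@8:L; in-air after throw: [b1@4:L b2@5:R b3@7:R b4@8:L]
Beat 4 (L): throw ball1 h=2 -> lands@6:L; in-air after throw: [b2@5:R b1@6:L b3@7:R b4@8:L]
Beat 5 (R): throw ball2 h=4 -> lands@9:R; in-air after throw: [b1@6:L b3@7:R b4@8:L b2@9:R]
Beat 6 (L): throw ball1 h=4 -> lands@10:L; in-air after throw: [b3@7:R b4@8:L b2@9:R b1@10:L]
Ball 1: thrown@0 h=4 -> first land @4; rethrown@4 h=2 -> second land @6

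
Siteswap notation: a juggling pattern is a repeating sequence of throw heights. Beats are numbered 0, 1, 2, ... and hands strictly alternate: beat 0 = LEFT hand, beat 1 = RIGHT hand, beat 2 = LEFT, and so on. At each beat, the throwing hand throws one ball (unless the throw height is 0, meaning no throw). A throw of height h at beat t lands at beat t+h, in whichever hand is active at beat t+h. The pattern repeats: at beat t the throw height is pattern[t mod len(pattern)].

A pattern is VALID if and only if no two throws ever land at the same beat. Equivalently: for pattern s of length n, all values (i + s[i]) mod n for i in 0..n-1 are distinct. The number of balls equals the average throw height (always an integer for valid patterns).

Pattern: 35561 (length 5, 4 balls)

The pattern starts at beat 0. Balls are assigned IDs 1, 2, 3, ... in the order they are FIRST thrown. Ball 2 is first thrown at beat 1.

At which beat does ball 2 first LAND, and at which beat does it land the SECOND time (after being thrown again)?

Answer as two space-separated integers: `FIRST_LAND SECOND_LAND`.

Answer: 6 11

Derivation:
Beat 0 (L): throw ball1 h=3 -> lands@3:R; in-air after throw: [b1@3:R]
Beat 1 (R): throw ball2 h=5 -> lands@6:L; in-air after throw: [b1@3:R b2@6:L]
Beat 2 (L): throw ball3 h=5 -> lands@7:R; in-air after throw: [b1@3:R b2@6:L b3@7:R]
Beat 3 (R): throw ball1 h=6 -> lands@9:R; in-air after throw: [b2@6:L b3@7:R b1@9:R]
Beat 4 (L): throw ball4 h=1 -> lands@5:R; in-air after throw: [b4@5:R b2@6:L b3@7:R b1@9:R]
Beat 5 (R): throw ball4 h=3 -> lands@8:L; in-air after throw: [b2@6:L b3@7:R b4@8:L b1@9:R]
Beat 6 (L): throw ball2 h=5 -> lands@11:R; in-air after throw: [b3@7:R b4@8:L b1@9:R b2@11:R]
Beat 7 (R): throw ball3 h=5 -> lands@12:L; in-air after throw: [b4@8:L b1@9:R b2@11:R b3@12:L]
Beat 8 (L): throw ball4 h=6 -> lands@14:L; in-air after throw: [b1@9:R b2@11:R b3@12:L b4@14:L]
Beat 9 (R): throw ball1 h=1 -> lands@10:L; in-air after throw: [b1@10:L b2@11:R b3@12:L b4@14:L]
Beat 10 (L): throw ball1 h=3 -> lands@13:R; in-air after throw: [b2@11:R b3@12:L b1@13:R b4@14:L]
Beat 11 (R): throw ball2 h=5 -> lands@16:L; in-air after throw: [b3@12:L b1@13:R b4@14:L b2@16:L]
Ball 2: thrown@1 h=5 -> first land @6; rethrown@6 h=5 -> second land @11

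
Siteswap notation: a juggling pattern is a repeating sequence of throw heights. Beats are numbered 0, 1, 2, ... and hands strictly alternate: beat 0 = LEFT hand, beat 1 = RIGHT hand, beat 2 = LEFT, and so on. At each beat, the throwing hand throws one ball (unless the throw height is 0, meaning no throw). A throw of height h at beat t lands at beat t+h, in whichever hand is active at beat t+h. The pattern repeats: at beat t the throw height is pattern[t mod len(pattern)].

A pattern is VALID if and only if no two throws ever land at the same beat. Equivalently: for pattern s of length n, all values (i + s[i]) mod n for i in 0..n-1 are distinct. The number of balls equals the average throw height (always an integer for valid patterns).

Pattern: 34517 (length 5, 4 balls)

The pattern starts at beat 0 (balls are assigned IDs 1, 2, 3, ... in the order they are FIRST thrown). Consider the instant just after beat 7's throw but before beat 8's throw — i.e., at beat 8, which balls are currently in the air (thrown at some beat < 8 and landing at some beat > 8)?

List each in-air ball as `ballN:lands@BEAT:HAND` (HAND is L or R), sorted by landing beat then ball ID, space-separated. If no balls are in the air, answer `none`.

Beat 0 (L): throw ball1 h=3 -> lands@3:R; in-air after throw: [b1@3:R]
Beat 1 (R): throw ball2 h=4 -> lands@5:R; in-air after throw: [b1@3:R b2@5:R]
Beat 2 (L): throw ball3 h=5 -> lands@7:R; in-air after throw: [b1@3:R b2@5:R b3@7:R]
Beat 3 (R): throw ball1 h=1 -> lands@4:L; in-air after throw: [b1@4:L b2@5:R b3@7:R]
Beat 4 (L): throw ball1 h=7 -> lands@11:R; in-air after throw: [b2@5:R b3@7:R b1@11:R]
Beat 5 (R): throw ball2 h=3 -> lands@8:L; in-air after throw: [b3@7:R b2@8:L b1@11:R]
Beat 6 (L): throw ball4 h=4 -> lands@10:L; in-air after throw: [b3@7:R b2@8:L b4@10:L b1@11:R]
Beat 7 (R): throw ball3 h=5 -> lands@12:L; in-air after throw: [b2@8:L b4@10:L b1@11:R b3@12:L]
Beat 8 (L): throw ball2 h=1 -> lands@9:R; in-air after throw: [b2@9:R b4@10:L b1@11:R b3@12:L]

Answer: ball4:lands@10:L ball1:lands@11:R ball3:lands@12:L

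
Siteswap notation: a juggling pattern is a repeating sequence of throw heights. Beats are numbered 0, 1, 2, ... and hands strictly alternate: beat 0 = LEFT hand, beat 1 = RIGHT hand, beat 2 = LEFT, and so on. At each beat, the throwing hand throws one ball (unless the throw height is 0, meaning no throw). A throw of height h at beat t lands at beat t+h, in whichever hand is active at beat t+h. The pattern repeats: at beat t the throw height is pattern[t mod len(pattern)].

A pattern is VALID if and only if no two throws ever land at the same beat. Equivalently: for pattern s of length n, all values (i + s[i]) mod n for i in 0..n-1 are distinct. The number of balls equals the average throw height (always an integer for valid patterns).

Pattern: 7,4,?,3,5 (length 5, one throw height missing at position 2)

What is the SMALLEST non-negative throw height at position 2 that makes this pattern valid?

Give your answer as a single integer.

i=0: (0 + 7) mod 5 = 2
i=1: (1 + 4) mod 5 = 0
i=2: s[i]=? (unknown)
i=3: (3 + 3) mod 5 = 1
i=4: (4 + 5) mod 5 = 4
Known residues: [0, 1, 2, 4]; need a permutation of 0..4, so missing residue r = 3
Need (2 + s) mod 5 = 3; smallest s = (3 - 2) mod 5 = 1

Answer: 1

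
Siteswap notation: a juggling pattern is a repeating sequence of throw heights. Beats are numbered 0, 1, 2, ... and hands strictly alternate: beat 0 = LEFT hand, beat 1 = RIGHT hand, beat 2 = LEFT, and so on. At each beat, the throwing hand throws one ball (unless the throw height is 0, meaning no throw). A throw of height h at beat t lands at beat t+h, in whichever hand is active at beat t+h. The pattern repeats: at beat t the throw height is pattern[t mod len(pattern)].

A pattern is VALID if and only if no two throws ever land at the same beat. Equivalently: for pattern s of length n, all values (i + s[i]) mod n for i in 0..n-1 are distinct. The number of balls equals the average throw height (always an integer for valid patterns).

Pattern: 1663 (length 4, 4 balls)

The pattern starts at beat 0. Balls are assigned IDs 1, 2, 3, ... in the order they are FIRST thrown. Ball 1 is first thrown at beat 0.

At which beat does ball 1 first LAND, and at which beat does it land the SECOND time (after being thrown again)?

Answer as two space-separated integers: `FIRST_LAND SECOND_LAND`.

Answer: 1 7

Derivation:
Beat 0 (L): throw ball1 h=1 -> lands@1:R; in-air after throw: [b1@1:R]
Beat 1 (R): throw ball1 h=6 -> lands@7:R; in-air after throw: [b1@7:R]
Beat 2 (L): throw ball2 h=6 -> lands@8:L; in-air after throw: [b1@7:R b2@8:L]
Beat 3 (R): throw ball3 h=3 -> lands@6:L; in-air after throw: [b3@6:L b1@7:R b2@8:L]
Beat 4 (L): throw ball4 h=1 -> lands@5:R; in-air after throw: [b4@5:R b3@6:L b1@7:R b2@8:L]
Beat 5 (R): throw ball4 h=6 -> lands@11:R; in-air after throw: [b3@6:L b1@7:R b2@8:L b4@11:R]
Beat 6 (L): throw ball3 h=6 -> lands@12:L; in-air after throw: [b1@7:R b2@8:L b4@11:R b3@12:L]
Beat 7 (R): throw ball1 h=3 -> lands@10:L; in-air after throw: [b2@8:L b1@10:L b4@11:R b3@12:L]
Ball 1: thrown@0 h=1 -> first land @1; rethrown@1 h=6 -> second land @7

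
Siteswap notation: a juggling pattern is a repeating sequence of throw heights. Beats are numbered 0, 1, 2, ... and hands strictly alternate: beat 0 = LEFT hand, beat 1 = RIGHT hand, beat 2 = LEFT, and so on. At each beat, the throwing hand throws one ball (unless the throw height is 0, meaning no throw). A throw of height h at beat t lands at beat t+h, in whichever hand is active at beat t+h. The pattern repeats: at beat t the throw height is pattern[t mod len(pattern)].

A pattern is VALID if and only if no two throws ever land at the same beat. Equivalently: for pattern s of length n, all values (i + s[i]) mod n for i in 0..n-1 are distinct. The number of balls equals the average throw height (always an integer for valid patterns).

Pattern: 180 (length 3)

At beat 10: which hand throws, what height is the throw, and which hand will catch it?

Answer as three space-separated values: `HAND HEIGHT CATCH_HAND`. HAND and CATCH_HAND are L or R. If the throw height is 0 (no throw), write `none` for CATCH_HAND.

Answer: L 8 L

Derivation:
Beat 10: 10 mod 2 = 0, so hand = L
Throw height = pattern[10 mod 3] = pattern[1] = 8
Lands at beat 10+8=18, 18 mod 2 = 0, so catch hand = L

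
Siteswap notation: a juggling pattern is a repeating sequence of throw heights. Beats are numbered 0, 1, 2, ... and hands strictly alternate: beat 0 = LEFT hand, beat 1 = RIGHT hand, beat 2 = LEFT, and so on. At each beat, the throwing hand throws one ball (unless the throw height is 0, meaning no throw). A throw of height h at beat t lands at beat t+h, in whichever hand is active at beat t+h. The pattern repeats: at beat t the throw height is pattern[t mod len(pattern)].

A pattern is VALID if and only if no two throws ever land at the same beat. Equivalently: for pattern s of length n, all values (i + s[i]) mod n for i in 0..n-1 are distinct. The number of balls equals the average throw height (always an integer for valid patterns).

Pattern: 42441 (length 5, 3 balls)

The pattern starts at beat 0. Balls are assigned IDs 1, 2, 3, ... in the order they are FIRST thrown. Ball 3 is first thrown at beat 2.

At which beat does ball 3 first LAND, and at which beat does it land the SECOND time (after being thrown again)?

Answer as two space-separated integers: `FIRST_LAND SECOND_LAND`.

Answer: 6 8

Derivation:
Beat 0 (L): throw ball1 h=4 -> lands@4:L; in-air after throw: [b1@4:L]
Beat 1 (R): throw ball2 h=2 -> lands@3:R; in-air after throw: [b2@3:R b1@4:L]
Beat 2 (L): throw ball3 h=4 -> lands@6:L; in-air after throw: [b2@3:R b1@4:L b3@6:L]
Beat 3 (R): throw ball2 h=4 -> lands@7:R; in-air after throw: [b1@4:L b3@6:L b2@7:R]
Beat 4 (L): throw ball1 h=1 -> lands@5:R; in-air after throw: [b1@5:R b3@6:L b2@7:R]
Beat 5 (R): throw ball1 h=4 -> lands@9:R; in-air after throw: [b3@6:L b2@7:R b1@9:R]
Beat 6 (L): throw ball3 h=2 -> lands@8:L; in-air after throw: [b2@7:R b3@8:L b1@9:R]
Beat 7 (R): throw ball2 h=4 -> lands@11:R; in-air after throw: [b3@8:L b1@9:R b2@11:R]
Beat 8 (L): throw ball3 h=4 -> lands@12:L; in-air after throw: [b1@9:R b2@11:R b3@12:L]
Ball 3: thrown@2 h=4 -> first land @6; rethrown@6 h=2 -> second land @8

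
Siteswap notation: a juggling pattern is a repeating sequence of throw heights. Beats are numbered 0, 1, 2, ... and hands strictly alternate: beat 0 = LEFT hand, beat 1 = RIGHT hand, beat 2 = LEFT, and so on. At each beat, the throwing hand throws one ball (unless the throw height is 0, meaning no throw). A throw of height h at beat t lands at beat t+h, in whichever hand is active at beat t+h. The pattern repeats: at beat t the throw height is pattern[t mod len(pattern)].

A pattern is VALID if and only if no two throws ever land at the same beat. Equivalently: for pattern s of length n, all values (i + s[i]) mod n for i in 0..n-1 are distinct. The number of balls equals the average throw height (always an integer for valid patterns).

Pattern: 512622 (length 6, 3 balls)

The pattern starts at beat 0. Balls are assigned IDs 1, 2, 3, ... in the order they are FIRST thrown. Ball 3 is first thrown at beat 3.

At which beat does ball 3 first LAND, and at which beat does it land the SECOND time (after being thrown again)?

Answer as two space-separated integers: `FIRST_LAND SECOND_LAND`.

Beat 0 (L): throw ball1 h=5 -> lands@5:R; in-air after throw: [b1@5:R]
Beat 1 (R): throw ball2 h=1 -> lands@2:L; in-air after throw: [b2@2:L b1@5:R]
Beat 2 (L): throw ball2 h=2 -> lands@4:L; in-air after throw: [b2@4:L b1@5:R]
Beat 3 (R): throw ball3 h=6 -> lands@9:R; in-air after throw: [b2@4:L b1@5:R b3@9:R]
Beat 4 (L): throw ball2 h=2 -> lands@6:L; in-air after throw: [b1@5:R b2@6:L b3@9:R]
Beat 5 (R): throw ball1 h=2 -> lands@7:R; in-air after throw: [b2@6:L b1@7:R b3@9:R]
Beat 6 (L): throw ball2 h=5 -> lands@11:R; in-air after throw: [b1@7:R b3@9:R b2@11:R]
Beat 7 (R): throw ball1 h=1 -> lands@8:L; in-air after throw: [b1@8:L b3@9:R b2@11:R]
Beat 8 (L): throw ball1 h=2 -> lands@10:L; in-air after throw: [b3@9:R b1@10:L b2@11:R]
Beat 9 (R): throw ball3 h=6 -> lands@15:R; in-air after throw: [b1@10:L b2@11:R b3@15:R]
Beat 10 (L): throw ball1 h=2 -> lands@12:L; in-air after throw: [b2@11:R b1@12:L b3@15:R]
Beat 11 (R): throw ball2 h=2 -> lands@13:R; in-air after throw: [b1@12:L b2@13:R b3@15:R]
Beat 12 (L): throw ball1 h=5 -> lands@17:R; in-air after throw: [b2@13:R b3@15:R b1@17:R]
Beat 13 (R): throw ball2 h=1 -> lands@14:L; in-air after throw: [b2@14:L b3@15:R b1@17:R]
Beat 14 (L): throw ball2 h=2 -> lands@16:L; in-air after throw: [b3@15:R b2@16:L b1@17:R]
Beat 15 (R): throw ball3 h=6 -> lands@21:R; in-air after throw: [b2@16:L b1@17:R b3@21:R]
Ball 3: thrown@3 h=6 -> first land @9; rethrown@9 h=6 -> second land @15

Answer: 9 15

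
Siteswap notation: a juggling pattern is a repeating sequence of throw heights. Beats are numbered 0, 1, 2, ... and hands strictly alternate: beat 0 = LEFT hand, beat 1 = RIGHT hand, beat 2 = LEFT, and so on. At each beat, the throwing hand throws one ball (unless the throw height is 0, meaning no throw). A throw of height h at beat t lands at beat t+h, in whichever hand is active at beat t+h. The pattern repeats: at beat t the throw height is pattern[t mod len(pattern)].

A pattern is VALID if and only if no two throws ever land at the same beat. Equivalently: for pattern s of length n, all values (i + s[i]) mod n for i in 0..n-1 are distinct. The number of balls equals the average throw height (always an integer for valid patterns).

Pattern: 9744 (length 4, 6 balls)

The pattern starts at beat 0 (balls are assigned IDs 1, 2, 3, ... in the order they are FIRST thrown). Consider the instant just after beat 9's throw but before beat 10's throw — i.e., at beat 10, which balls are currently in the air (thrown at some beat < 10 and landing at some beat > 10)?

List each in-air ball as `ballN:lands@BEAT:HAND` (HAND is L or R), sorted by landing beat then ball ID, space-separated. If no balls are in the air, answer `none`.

Answer: ball4:lands@11:R ball6:lands@12:L ball5:lands@13:R ball1:lands@16:L ball2:lands@17:R

Derivation:
Beat 0 (L): throw ball1 h=9 -> lands@9:R; in-air after throw: [b1@9:R]
Beat 1 (R): throw ball2 h=7 -> lands@8:L; in-air after throw: [b2@8:L b1@9:R]
Beat 2 (L): throw ball3 h=4 -> lands@6:L; in-air after throw: [b3@6:L b2@8:L b1@9:R]
Beat 3 (R): throw ball4 h=4 -> lands@7:R; in-air after throw: [b3@6:L b4@7:R b2@8:L b1@9:R]
Beat 4 (L): throw ball5 h=9 -> lands@13:R; in-air after throw: [b3@6:L b4@7:R b2@8:L b1@9:R b5@13:R]
Beat 5 (R): throw ball6 h=7 -> lands@12:L; in-air after throw: [b3@6:L b4@7:R b2@8:L b1@9:R b6@12:L b5@13:R]
Beat 6 (L): throw ball3 h=4 -> lands@10:L; in-air after throw: [b4@7:R b2@8:L b1@9:R b3@10:L b6@12:L b5@13:R]
Beat 7 (R): throw ball4 h=4 -> lands@11:R; in-air after throw: [b2@8:L b1@9:R b3@10:L b4@11:R b6@12:L b5@13:R]
Beat 8 (L): throw ball2 h=9 -> lands@17:R; in-air after throw: [b1@9:R b3@10:L b4@11:R b6@12:L b5@13:R b2@17:R]
Beat 9 (R): throw ball1 h=7 -> lands@16:L; in-air after throw: [b3@10:L b4@11:R b6@12:L b5@13:R b1@16:L b2@17:R]
Beat 10 (L): throw ball3 h=4 -> lands@14:L; in-air after throw: [b4@11:R b6@12:L b5@13:R b3@14:L b1@16:L b2@17:R]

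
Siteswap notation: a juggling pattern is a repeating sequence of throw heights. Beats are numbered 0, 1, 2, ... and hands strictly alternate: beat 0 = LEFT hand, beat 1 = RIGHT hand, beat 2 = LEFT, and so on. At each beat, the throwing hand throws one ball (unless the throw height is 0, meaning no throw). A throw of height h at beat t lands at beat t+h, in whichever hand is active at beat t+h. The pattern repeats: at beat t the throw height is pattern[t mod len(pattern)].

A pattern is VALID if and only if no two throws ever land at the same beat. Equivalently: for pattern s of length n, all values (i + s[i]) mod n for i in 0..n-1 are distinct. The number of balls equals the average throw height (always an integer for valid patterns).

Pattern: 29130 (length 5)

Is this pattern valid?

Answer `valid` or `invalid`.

i=0: (i + s[i]) mod n = (0 + 2) mod 5 = 2
i=1: (i + s[i]) mod n = (1 + 9) mod 5 = 0
i=2: (i + s[i]) mod n = (2 + 1) mod 5 = 3
i=3: (i + s[i]) mod n = (3 + 3) mod 5 = 1
i=4: (i + s[i]) mod n = (4 + 0) mod 5 = 4
Residues: [2, 0, 3, 1, 4], distinct: True

Answer: valid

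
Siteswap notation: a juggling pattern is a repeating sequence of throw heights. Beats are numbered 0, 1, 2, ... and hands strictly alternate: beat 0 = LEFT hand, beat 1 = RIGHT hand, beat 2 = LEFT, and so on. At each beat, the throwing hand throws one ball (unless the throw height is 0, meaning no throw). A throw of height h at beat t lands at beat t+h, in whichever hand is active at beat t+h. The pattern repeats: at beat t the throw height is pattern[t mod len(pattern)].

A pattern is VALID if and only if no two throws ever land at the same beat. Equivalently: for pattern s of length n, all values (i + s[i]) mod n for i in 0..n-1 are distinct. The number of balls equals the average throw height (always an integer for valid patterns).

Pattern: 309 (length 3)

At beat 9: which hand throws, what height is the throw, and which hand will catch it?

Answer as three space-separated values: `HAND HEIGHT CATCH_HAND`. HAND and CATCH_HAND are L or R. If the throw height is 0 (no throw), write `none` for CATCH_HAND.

Answer: R 3 L

Derivation:
Beat 9: 9 mod 2 = 1, so hand = R
Throw height = pattern[9 mod 3] = pattern[0] = 3
Lands at beat 9+3=12, 12 mod 2 = 0, so catch hand = L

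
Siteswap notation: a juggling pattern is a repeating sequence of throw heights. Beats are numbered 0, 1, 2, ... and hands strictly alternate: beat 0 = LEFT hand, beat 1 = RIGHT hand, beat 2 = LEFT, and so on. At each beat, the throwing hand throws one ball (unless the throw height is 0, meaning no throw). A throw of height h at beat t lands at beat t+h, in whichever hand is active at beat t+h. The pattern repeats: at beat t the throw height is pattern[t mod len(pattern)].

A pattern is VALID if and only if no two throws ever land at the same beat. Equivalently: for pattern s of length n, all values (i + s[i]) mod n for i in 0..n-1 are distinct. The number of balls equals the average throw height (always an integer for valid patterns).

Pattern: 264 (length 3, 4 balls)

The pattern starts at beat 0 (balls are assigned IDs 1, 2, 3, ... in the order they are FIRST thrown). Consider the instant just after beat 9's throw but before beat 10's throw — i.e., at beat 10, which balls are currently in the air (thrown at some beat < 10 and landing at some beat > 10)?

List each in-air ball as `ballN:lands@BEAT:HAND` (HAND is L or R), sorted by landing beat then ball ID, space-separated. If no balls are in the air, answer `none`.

Beat 0 (L): throw ball1 h=2 -> lands@2:L; in-air after throw: [b1@2:L]
Beat 1 (R): throw ball2 h=6 -> lands@7:R; in-air after throw: [b1@2:L b2@7:R]
Beat 2 (L): throw ball1 h=4 -> lands@6:L; in-air after throw: [b1@6:L b2@7:R]
Beat 3 (R): throw ball3 h=2 -> lands@5:R; in-air after throw: [b3@5:R b1@6:L b2@7:R]
Beat 4 (L): throw ball4 h=6 -> lands@10:L; in-air after throw: [b3@5:R b1@6:L b2@7:R b4@10:L]
Beat 5 (R): throw ball3 h=4 -> lands@9:R; in-air after throw: [b1@6:L b2@7:R b3@9:R b4@10:L]
Beat 6 (L): throw ball1 h=2 -> lands@8:L; in-air after throw: [b2@7:R b1@8:L b3@9:R b4@10:L]
Beat 7 (R): throw ball2 h=6 -> lands@13:R; in-air after throw: [b1@8:L b3@9:R b4@10:L b2@13:R]
Beat 8 (L): throw ball1 h=4 -> lands@12:L; in-air after throw: [b3@9:R b4@10:L b1@12:L b2@13:R]
Beat 9 (R): throw ball3 h=2 -> lands@11:R; in-air after throw: [b4@10:L b3@11:R b1@12:L b2@13:R]
Beat 10 (L): throw ball4 h=6 -> lands@16:L; in-air after throw: [b3@11:R b1@12:L b2@13:R b4@16:L]

Answer: ball3:lands@11:R ball1:lands@12:L ball2:lands@13:R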